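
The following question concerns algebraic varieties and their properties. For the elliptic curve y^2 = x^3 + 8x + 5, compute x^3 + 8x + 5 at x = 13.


Compute x^3 + 8x + 5 at x = 13:
x^3 = 13^3 = 2197
8*x = 8*13 = 104
Sum: 2197 + 104 + 5 = 2306

2306


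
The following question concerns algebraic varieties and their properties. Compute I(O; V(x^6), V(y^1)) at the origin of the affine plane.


The intersection multiplicity of V(x^a) and V(y^b) at the origin is:
I(O; V(x^6), V(y^1)) = dim_k(k[x,y]/(x^6, y^1))
A basis for k[x,y]/(x^6, y^1) is the set of monomials x^i * y^j
where 0 <= i < 6 and 0 <= j < 1.
The number of such monomials is 6 * 1 = 6

6


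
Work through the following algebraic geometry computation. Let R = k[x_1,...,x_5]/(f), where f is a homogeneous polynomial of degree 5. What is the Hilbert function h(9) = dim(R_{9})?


For R = k[x_1,...,x_n]/(f) with f homogeneous of degree e:
The Hilbert series is (1 - t^e)/(1 - t)^n.
So h(d) = C(d+n-1, n-1) - C(d-e+n-1, n-1) for d >= e.
With n=5, e=5, d=9:
C(9+5-1, 5-1) = C(13, 4) = 715
C(9-5+5-1, 5-1) = C(8, 4) = 70
h(9) = 715 - 70 = 645

645


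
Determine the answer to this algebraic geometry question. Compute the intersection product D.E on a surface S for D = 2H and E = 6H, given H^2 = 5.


Using bilinearity of the intersection pairing on a surface S:
(aH).(bH) = ab * (H.H)
We have H^2 = 5.
D.E = (2H).(6H) = 2*6*5
= 12*5
= 60

60


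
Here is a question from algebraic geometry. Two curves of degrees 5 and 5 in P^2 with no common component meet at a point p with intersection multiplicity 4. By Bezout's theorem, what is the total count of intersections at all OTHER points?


By Bezout's theorem, the total intersection number is d1 * d2.
Total = 5 * 5 = 25
Intersection multiplicity at p = 4
Remaining intersections = 25 - 4 = 21

21


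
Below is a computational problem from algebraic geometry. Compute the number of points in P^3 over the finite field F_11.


P^3(F_11) has (q^(n+1) - 1)/(q - 1) points.
= 11^3 + 11^2 + 11^1 + 11^0
= 1331 + 121 + 11 + 1
= 1464

1464


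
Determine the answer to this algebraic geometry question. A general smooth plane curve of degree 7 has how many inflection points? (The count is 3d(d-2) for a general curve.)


For a general smooth plane curve C of degree d, the inflection points are
the intersection of C with its Hessian curve, which has degree 3(d-2).
By Bezout, the total intersection number is d * 3(d-2) = 7 * 15 = 105.
For a general curve every flex is ordinary, so each contributes
multiplicity 1 to C·Hess(C), and the number of distinct inflection
points is 3d(d-2).
Inflection points = 3*7*(7-2) = 3*7*5 = 105

105


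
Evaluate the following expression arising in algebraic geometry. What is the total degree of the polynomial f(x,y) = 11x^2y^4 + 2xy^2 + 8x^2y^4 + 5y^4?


Examine each term for its total degree (sum of exponents).
  Term '11x^2y^4' has total degree 2+4 = 6.
  Term '2xy^2' has total degree 1+2 = 3.
  Term '8x^2y^4' has total degree 2+4 = 6.
  Term '5y^4' has total degree 0+4 = 4.
The maximum total degree among all terms is 6.

6


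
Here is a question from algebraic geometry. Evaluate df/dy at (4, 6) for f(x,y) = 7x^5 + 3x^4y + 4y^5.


df/dy = 3*x^4 + 5*4*y^4
At (4,6): 3*4^4 + 5*4*6^4
= 768 + 25920
= 26688

26688


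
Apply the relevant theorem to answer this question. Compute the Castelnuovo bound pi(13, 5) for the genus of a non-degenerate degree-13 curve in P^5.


Castelnuovo's bound: write d - 1 = m(r-1) + epsilon with 0 <= epsilon < r-1.
d - 1 = 13 - 1 = 12
r - 1 = 5 - 1 = 4
12 = 3*4 + 0, so m = 3, epsilon = 0
pi(d, r) = m(m-1)(r-1)/2 + m*epsilon
= 3*2*4/2 + 3*0
= 24/2 + 0
= 12 + 0 = 12

12


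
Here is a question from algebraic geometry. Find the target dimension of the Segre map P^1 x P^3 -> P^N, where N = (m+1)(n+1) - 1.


The Segre embedding maps P^m x P^n into P^N via
all products of coordinates from each factor.
N = (m+1)(n+1) - 1
N = (1+1)(3+1) - 1
N = 2*4 - 1
N = 8 - 1 = 7

7


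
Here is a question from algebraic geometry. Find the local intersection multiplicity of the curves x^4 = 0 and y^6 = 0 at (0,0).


The intersection multiplicity of V(x^a) and V(y^b) at the origin is:
I(O; V(x^4), V(y^6)) = dim_k(k[x,y]/(x^4, y^6))
A basis for k[x,y]/(x^4, y^6) is the set of monomials x^i * y^j
where 0 <= i < 4 and 0 <= j < 6.
The number of such monomials is 4 * 6 = 24

24


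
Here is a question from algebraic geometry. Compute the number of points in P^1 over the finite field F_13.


P^1(F_13) has (q^(n+1) - 1)/(q - 1) points.
= 13^1 + 13^0
= 13 + 1
= 14

14


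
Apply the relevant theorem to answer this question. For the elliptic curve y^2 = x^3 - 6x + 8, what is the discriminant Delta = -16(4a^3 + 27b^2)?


Compute each component:
4a^3 = 4*(-6)^3 = 4*(-216) = -864
27b^2 = 27*8^2 = 27*64 = 1728
4a^3 + 27b^2 = -864 + 1728 = 864
Delta = -16*864 = -13824

-13824


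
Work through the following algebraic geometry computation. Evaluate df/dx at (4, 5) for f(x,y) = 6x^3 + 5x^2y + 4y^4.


df/dx = 3*6*x^2 + 2*5*x^1*y
At (4,5): 3*6*4^2 + 2*5*4^1*5
= 288 + 200
= 488

488


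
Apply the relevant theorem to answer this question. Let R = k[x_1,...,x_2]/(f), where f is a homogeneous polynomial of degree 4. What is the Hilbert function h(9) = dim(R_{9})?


For R = k[x_1,...,x_n]/(f) with f homogeneous of degree e:
The Hilbert series is (1 - t^e)/(1 - t)^n.
So h(d) = C(d+n-1, n-1) - C(d-e+n-1, n-1) for d >= e.
With n=2, e=4, d=9:
C(9+2-1, 2-1) = C(10, 1) = 10
C(9-4+2-1, 2-1) = C(6, 1) = 6
h(9) = 10 - 6 = 4

4


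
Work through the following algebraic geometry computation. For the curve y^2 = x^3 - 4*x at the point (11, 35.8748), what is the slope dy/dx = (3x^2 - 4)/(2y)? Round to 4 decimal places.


Using implicit differentiation of y^2 = x^3 - 4*x:
2y * dy/dx = 3x^2 - 4
dy/dx = (3x^2 - 4)/(2y)
Numerator: 3*11^2 - 4 = 359
Denominator: 2*35.8748 = 71.7496
dy/dx = 359/71.7496 = 5.0035

5.0035


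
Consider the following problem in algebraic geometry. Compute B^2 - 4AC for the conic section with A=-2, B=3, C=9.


The discriminant of a conic Ax^2 + Bxy + Cy^2 + ... = 0 is B^2 - 4AC.
B^2 = 3^2 = 9
4AC = 4*(-2)*9 = -72
Discriminant = 9 + 72 = 81

81


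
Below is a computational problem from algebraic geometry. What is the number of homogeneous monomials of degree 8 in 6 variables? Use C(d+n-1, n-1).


The number of degree-8 monomials in 6 variables is C(d+n-1, n-1).
= C(8+6-1, 6-1) = C(13, 5)
= 1287

1287


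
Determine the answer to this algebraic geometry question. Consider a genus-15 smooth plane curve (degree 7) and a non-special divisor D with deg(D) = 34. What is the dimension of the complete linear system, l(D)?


First, compute the genus of a smooth plane curve of degree 7:
g = (d-1)(d-2)/2 = (7-1)(7-2)/2 = 15
For a non-special divisor D (i.e., h^1(D) = 0), Riemann-Roch gives:
l(D) = deg(D) - g + 1
Since deg(D) = 34 >= 2g - 1 = 29, D is non-special.
l(D) = 34 - 15 + 1 = 20

20


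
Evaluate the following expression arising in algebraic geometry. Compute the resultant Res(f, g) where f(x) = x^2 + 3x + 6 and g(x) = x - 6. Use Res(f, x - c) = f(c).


For Res(f, x - c), we evaluate f at x = c.
f(6) = 6^2 + 3*6 + 6
= 36 + 18 + 6
= 54 + 6 = 60
Res(f, g) = 60

60


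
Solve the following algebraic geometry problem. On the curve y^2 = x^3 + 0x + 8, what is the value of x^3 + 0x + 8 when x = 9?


Compute x^3 + 0x + 8 at x = 9:
x^3 = 9^3 = 729
0*x = 0*9 = 0
Sum: 729 + 0 + 8 = 737

737


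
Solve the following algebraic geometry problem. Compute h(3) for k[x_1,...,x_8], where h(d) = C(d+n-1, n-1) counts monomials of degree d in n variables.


The Hilbert function for the polynomial ring in 8 variables is:
h(d) = C(d+n-1, n-1)
h(3) = C(3+8-1, 8-1) = C(10, 7)
= 10! / (7! * 3!)
= 120

120


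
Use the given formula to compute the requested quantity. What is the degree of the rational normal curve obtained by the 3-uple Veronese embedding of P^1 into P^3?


The rational normal curve in P^3 is the image of P^1 under the 3-uple Veronese.
A general hyperplane in P^3 pulls back to a degree-3 form on P^1, which has 3 zeros,
so the curve meets a general hyperplane in 3 points. Degree = 3.

3


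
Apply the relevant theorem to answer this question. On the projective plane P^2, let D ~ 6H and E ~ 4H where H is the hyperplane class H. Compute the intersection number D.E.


Using bilinearity of the intersection pairing on the projective plane P^2:
(aH).(bH) = ab * (H.H)
We have H^2 = 1 (Bezout).
D.E = (6H).(4H) = 6*4*1
= 24*1
= 24

24


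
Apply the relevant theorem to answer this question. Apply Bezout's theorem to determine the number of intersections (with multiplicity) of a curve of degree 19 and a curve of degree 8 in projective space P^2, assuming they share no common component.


Bezout's theorem states the intersection count equals the product of degrees.
Intersection count = 19 * 8 = 152

152


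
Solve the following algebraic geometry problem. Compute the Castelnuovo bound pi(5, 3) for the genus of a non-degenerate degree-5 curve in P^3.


Castelnuovo's bound: write d - 1 = m(r-1) + epsilon with 0 <= epsilon < r-1.
d - 1 = 5 - 1 = 4
r - 1 = 3 - 1 = 2
4 = 2*2 + 0, so m = 2, epsilon = 0
pi(d, r) = m(m-1)(r-1)/2 + m*epsilon
= 2*1*2/2 + 2*0
= 4/2 + 0
= 2 + 0 = 2

2


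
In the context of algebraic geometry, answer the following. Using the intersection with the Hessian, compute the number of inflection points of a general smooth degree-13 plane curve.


For a general smooth plane curve C of degree d, the inflection points are
the intersection of C with its Hessian curve, which has degree 3(d-2).
By Bezout, the total intersection number is d * 3(d-2) = 13 * 33 = 429.
For a general curve every flex is ordinary, so each contributes
multiplicity 1 to C·Hess(C), and the number of distinct inflection
points is 3d(d-2).
Inflection points = 3*13*(13-2) = 3*13*11 = 429

429


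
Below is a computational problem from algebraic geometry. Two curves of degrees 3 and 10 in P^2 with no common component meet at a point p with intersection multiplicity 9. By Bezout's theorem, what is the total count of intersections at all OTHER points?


By Bezout's theorem, the total intersection number is d1 * d2.
Total = 3 * 10 = 30
Intersection multiplicity at p = 9
Remaining intersections = 30 - 9 = 21

21


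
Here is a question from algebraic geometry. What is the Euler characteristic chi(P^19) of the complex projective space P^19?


The complex projective space P^19 has one cell in each even real dimension 0, 2, ..., 38.
The cohomology groups are H^{2k}(P^19) = Z for k = 0,...,19, and 0 otherwise.
Euler characteristic = sum of Betti numbers = 1 per even-dimensional cohomology group.
chi(P^19) = 19 + 1 = 20

20


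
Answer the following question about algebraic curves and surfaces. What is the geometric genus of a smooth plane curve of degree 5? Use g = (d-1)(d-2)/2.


Using the genus formula for smooth plane curves:
g = (d-1)(d-2)/2
g = (5-1)(5-2)/2
g = 4*3/2
g = 12/2 = 6

6


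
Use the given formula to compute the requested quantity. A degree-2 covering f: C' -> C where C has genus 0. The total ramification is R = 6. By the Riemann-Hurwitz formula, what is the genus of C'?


Riemann-Hurwitz formula: 2g' - 2 = d(2g - 2) + R
Given: d = 2, g = 0, R = 6
2g' - 2 = 2*(2*0 - 2) + 6
2g' - 2 = 2*(-2) + 6
2g' - 2 = -4 + 6 = 2
2g' = 4
g' = 2

2


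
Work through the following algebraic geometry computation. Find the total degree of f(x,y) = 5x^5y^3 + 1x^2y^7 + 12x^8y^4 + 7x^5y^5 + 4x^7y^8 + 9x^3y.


Examine each term for its total degree (sum of exponents).
  Term '5x^5y^3' has total degree 5+3 = 8.
  Term '1x^2y^7' has total degree 2+7 = 9.
  Term '12x^8y^4' has total degree 8+4 = 12.
  Term '7x^5y^5' has total degree 5+5 = 10.
  Term '4x^7y^8' has total degree 7+8 = 15.
  Term '9x^3y' has total degree 3+1 = 4.
The maximum total degree among all terms is 15.

15


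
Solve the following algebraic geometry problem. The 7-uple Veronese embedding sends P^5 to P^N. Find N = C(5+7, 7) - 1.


The Veronese embedding v_d: P^n -> P^N maps each point to all
degree-d monomials in n+1 homogeneous coordinates.
N = C(n+d, d) - 1
N = C(5+7, 7) - 1
N = C(12, 7) - 1
C(12, 7) = 792
N = 792 - 1 = 791

791


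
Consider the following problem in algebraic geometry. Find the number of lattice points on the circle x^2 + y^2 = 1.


Systematically check integer values of x where x^2 <= 1.
For each valid x, check if 1 - x^2 is a perfect square.
x=0: 1 - 0 = 1, sqrt = 1 (valid)
x=1: 1 - 1 = 0, sqrt = 0 (valid)
Total integer solutions found: 4

4


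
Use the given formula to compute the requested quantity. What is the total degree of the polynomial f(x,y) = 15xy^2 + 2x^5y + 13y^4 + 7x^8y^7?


Examine each term for its total degree (sum of exponents).
  Term '15xy^2' has total degree 1+2 = 3.
  Term '2x^5y' has total degree 5+1 = 6.
  Term '13y^4' has total degree 0+4 = 4.
  Term '7x^8y^7' has total degree 8+7 = 15.
The maximum total degree among all terms is 15.

15


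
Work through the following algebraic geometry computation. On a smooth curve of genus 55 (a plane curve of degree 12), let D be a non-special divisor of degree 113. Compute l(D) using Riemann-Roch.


First, compute the genus of a smooth plane curve of degree 12:
g = (d-1)(d-2)/2 = (12-1)(12-2)/2 = 55
For a non-special divisor D (i.e., h^1(D) = 0), Riemann-Roch gives:
l(D) = deg(D) - g + 1
Since deg(D) = 113 >= 2g - 1 = 109, D is non-special.
l(D) = 113 - 55 + 1 = 59

59


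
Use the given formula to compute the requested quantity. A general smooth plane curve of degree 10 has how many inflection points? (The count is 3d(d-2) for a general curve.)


For a general smooth plane curve C of degree d, the inflection points are
the intersection of C with its Hessian curve, which has degree 3(d-2).
By Bezout, the total intersection number is d * 3(d-2) = 10 * 24 = 240.
For a general curve every flex is ordinary, so each contributes
multiplicity 1 to C·Hess(C), and the number of distinct inflection
points is 3d(d-2).
Inflection points = 3*10*(10-2) = 3*10*8 = 240

240


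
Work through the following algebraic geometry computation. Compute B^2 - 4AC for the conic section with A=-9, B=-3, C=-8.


The discriminant of a conic Ax^2 + Bxy + Cy^2 + ... = 0 is B^2 - 4AC.
B^2 = (-3)^2 = 9
4AC = 4*(-9)*(-8) = 288
Discriminant = 9 - 288 = -279

-279


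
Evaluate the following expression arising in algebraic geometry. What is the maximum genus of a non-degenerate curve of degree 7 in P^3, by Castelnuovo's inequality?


Castelnuovo's bound: write d - 1 = m(r-1) + epsilon with 0 <= epsilon < r-1.
d - 1 = 7 - 1 = 6
r - 1 = 3 - 1 = 2
6 = 3*2 + 0, so m = 3, epsilon = 0
pi(d, r) = m(m-1)(r-1)/2 + m*epsilon
= 3*2*2/2 + 3*0
= 12/2 + 0
= 6 + 0 = 6

6


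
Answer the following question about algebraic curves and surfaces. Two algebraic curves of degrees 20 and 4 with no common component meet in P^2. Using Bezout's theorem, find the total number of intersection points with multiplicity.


Bezout's theorem states the intersection count equals the product of degrees.
Intersection count = 20 * 4 = 80

80


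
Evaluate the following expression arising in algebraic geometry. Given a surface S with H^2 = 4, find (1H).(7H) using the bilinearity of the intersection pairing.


Using bilinearity of the intersection pairing on a surface S:
(aH).(bH) = ab * (H.H)
We have H^2 = 4.
D.E = (1H).(7H) = 1*7*4
= 7*4
= 28

28


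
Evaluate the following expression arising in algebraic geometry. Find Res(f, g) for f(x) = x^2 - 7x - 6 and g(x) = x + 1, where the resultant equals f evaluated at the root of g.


For Res(f, x - c), we evaluate f at x = c.
f(-1) = (-1)^2 - 7*(-1) - 6
= 1 + 7 - 6
= 8 - 6 = 2
Res(f, g) = 2

2


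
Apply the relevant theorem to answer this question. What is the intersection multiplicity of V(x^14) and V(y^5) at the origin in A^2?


The intersection multiplicity of V(x^a) and V(y^b) at the origin is:
I(O; V(x^14), V(y^5)) = dim_k(k[x,y]/(x^14, y^5))
A basis for k[x,y]/(x^14, y^5) is the set of monomials x^i * y^j
where 0 <= i < 14 and 0 <= j < 5.
The number of such monomials is 14 * 5 = 70

70


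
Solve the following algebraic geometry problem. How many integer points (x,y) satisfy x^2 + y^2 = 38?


Systematically check integer values of x where x^2 <= 38.
For each valid x, check if 38 - x^2 is a perfect square.
Total integer solutions found: 0

0


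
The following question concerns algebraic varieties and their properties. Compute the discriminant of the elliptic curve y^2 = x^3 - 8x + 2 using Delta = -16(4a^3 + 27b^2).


Compute each component:
4a^3 = 4*(-8)^3 = 4*(-512) = -2048
27b^2 = 27*2^2 = 27*4 = 108
4a^3 + 27b^2 = -2048 + 108 = -1940
Delta = -16*(-1940) = 31040

31040


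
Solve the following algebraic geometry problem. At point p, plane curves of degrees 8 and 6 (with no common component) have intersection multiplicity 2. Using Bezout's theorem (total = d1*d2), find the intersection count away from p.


By Bezout's theorem, the total intersection number is d1 * d2.
Total = 8 * 6 = 48
Intersection multiplicity at p = 2
Remaining intersections = 48 - 2 = 46

46


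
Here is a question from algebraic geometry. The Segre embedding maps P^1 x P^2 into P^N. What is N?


The Segre embedding maps P^m x P^n into P^N via
all products of coordinates from each factor.
N = (m+1)(n+1) - 1
N = (1+1)(2+1) - 1
N = 2*3 - 1
N = 6 - 1 = 5

5


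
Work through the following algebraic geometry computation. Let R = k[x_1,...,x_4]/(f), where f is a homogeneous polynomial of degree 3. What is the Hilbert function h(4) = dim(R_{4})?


For R = k[x_1,...,x_n]/(f) with f homogeneous of degree e:
The Hilbert series is (1 - t^e)/(1 - t)^n.
So h(d) = C(d+n-1, n-1) - C(d-e+n-1, n-1) for d >= e.
With n=4, e=3, d=4:
C(4+4-1, 4-1) = C(7, 3) = 35
C(4-3+4-1, 4-1) = C(4, 3) = 4
h(4) = 35 - 4 = 31

31


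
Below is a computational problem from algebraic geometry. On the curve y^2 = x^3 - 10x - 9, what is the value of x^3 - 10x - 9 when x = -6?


Compute x^3 - 10x - 9 at x = -6:
x^3 = (-6)^3 = -216
(-10)*x = (-10)*(-6) = 60
Sum: -216 + 60 - 9 = -165

-165


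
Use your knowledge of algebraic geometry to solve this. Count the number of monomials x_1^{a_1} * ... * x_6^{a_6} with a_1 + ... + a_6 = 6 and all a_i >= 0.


The number of degree-6 monomials in 6 variables is C(d+n-1, n-1).
= C(6+6-1, 6-1) = C(11, 5)
= 462

462


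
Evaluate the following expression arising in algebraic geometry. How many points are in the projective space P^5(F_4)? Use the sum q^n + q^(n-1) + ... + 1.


P^5(F_4) has (q^(n+1) - 1)/(q - 1) points.
= 4^5 + 4^4 + 4^3 + 4^2 + 4^1 + 4^0
= 1024 + 256 + 64 + 16 + 4 + 1
= 1365

1365


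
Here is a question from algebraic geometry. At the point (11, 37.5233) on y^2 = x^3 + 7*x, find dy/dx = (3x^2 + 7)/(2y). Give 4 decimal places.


Using implicit differentiation of y^2 = x^3 + 7*x:
2y * dy/dx = 3x^2 + 7
dy/dx = (3x^2 + 7)/(2y)
Numerator: 3*11^2 + 7 = 370
Denominator: 2*37.5233 = 75.0466
dy/dx = 370/75.0466 = 4.9303

4.9303


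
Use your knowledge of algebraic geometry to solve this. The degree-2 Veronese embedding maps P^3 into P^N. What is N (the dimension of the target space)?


The Veronese embedding v_d: P^n -> P^N maps each point to all
degree-d monomials in n+1 homogeneous coordinates.
N = C(n+d, d) - 1
N = C(3+2, 2) - 1
N = C(5, 2) - 1
C(5, 2) = 10
N = 10 - 1 = 9

9


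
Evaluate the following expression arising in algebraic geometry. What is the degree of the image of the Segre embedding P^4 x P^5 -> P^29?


The degree of the Segre variety P^4 x P^5 is C(m+n, m).
= C(9, 4)
= 126

126


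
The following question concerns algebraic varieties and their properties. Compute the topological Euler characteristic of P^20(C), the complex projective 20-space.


The complex projective space P^20 has one cell in each even real dimension 0, 2, ..., 40.
The cohomology groups are H^{2k}(P^20) = Z for k = 0,...,20, and 0 otherwise.
Euler characteristic = sum of Betti numbers = 1 per even-dimensional cohomology group.
chi(P^20) = 20 + 1 = 21

21


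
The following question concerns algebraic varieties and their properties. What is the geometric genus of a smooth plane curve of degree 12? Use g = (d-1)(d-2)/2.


Using the genus formula for smooth plane curves:
g = (d-1)(d-2)/2
g = (12-1)(12-2)/2
g = 11*10/2
g = 110/2 = 55

55


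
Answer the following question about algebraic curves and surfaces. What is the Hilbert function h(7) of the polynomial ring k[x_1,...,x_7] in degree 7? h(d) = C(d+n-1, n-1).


The Hilbert function for the polynomial ring in 7 variables is:
h(d) = C(d+n-1, n-1)
h(7) = C(7+7-1, 7-1) = C(13, 6)
= 13! / (6! * 7!)
= 1716

1716


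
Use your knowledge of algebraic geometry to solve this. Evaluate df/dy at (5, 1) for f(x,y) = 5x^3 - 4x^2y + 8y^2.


df/dy = (-4)*x^2 + 2*8*y^1
At (5,1): (-4)*5^2 + 2*8*1^1
= -100 + 16
= -84

-84


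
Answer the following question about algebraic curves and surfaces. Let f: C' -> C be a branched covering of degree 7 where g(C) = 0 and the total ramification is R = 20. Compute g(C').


Riemann-Hurwitz formula: 2g' - 2 = d(2g - 2) + R
Given: d = 7, g = 0, R = 20
2g' - 2 = 7*(2*0 - 2) + 20
2g' - 2 = 7*(-2) + 20
2g' - 2 = -14 + 20 = 6
2g' = 8
g' = 4

4


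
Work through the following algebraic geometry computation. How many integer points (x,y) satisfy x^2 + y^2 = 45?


Systematically check integer values of x where x^2 <= 45.
For each valid x, check if 45 - x^2 is a perfect square.
x=3: 45 - 9 = 36, sqrt = 6 (valid)
x=6: 45 - 36 = 9, sqrt = 3 (valid)
Total integer solutions found: 8

8


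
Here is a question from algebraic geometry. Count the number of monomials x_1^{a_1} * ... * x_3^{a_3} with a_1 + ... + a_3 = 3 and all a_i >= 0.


The number of degree-3 monomials in 3 variables is C(d+n-1, n-1).
= C(3+3-1, 3-1) = C(5, 2)
= 10

10


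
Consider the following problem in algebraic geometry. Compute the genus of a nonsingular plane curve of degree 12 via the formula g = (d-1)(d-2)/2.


Using the genus formula for smooth plane curves:
g = (d-1)(d-2)/2
g = (12-1)(12-2)/2
g = 11*10/2
g = 110/2 = 55

55


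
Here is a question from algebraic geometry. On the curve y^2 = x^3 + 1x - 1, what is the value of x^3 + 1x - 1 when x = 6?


Compute x^3 + 1x - 1 at x = 6:
x^3 = 6^3 = 216
1*x = 1*6 = 6
Sum: 216 + 6 - 1 = 221

221


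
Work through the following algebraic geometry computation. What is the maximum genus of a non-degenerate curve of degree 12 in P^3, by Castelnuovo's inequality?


Castelnuovo's bound: write d - 1 = m(r-1) + epsilon with 0 <= epsilon < r-1.
d - 1 = 12 - 1 = 11
r - 1 = 3 - 1 = 2
11 = 5*2 + 1, so m = 5, epsilon = 1
pi(d, r) = m(m-1)(r-1)/2 + m*epsilon
= 5*4*2/2 + 5*1
= 40/2 + 5
= 20 + 5 = 25

25


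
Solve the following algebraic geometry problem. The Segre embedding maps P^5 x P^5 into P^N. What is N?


The Segre embedding maps P^m x P^n into P^N via
all products of coordinates from each factor.
N = (m+1)(n+1) - 1
N = (5+1)(5+1) - 1
N = 6*6 - 1
N = 36 - 1 = 35

35


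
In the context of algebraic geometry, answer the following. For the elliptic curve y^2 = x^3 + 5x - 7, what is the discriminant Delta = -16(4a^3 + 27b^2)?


Compute each component:
4a^3 = 4*5^3 = 4*125 = 500
27b^2 = 27*(-7)^2 = 27*49 = 1323
4a^3 + 27b^2 = 500 + 1323 = 1823
Delta = -16*1823 = -29168

-29168


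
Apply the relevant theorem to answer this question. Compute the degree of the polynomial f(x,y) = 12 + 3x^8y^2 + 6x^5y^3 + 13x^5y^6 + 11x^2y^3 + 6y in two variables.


Examine each term for its total degree (sum of exponents).
  Term '12' has total degree 0+0 = 0.
  Term '3x^8y^2' has total degree 8+2 = 10.
  Term '6x^5y^3' has total degree 5+3 = 8.
  Term '13x^5y^6' has total degree 5+6 = 11.
  Term '11x^2y^3' has total degree 2+3 = 5.
  Term '6y' has total degree 0+1 = 1.
The maximum total degree among all terms is 11.

11


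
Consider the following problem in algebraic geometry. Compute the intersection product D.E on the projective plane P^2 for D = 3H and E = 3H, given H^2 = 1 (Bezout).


Using bilinearity of the intersection pairing on the projective plane P^2:
(aH).(bH) = ab * (H.H)
We have H^2 = 1 (Bezout).
D.E = (3H).(3H) = 3*3*1
= 9*1
= 9

9


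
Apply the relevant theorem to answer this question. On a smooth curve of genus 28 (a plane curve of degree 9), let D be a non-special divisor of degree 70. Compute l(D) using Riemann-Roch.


First, compute the genus of a smooth plane curve of degree 9:
g = (d-1)(d-2)/2 = (9-1)(9-2)/2 = 28
For a non-special divisor D (i.e., h^1(D) = 0), Riemann-Roch gives:
l(D) = deg(D) - g + 1
Since deg(D) = 70 >= 2g - 1 = 55, D is non-special.
l(D) = 70 - 28 + 1 = 43

43


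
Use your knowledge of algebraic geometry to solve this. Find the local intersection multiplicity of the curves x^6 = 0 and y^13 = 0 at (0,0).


The intersection multiplicity of V(x^a) and V(y^b) at the origin is:
I(O; V(x^6), V(y^13)) = dim_k(k[x,y]/(x^6, y^13))
A basis for k[x,y]/(x^6, y^13) is the set of monomials x^i * y^j
where 0 <= i < 6 and 0 <= j < 13.
The number of such monomials is 6 * 13 = 78

78


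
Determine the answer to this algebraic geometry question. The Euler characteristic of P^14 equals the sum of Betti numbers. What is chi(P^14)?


The complex projective space P^14 has one cell in each even real dimension 0, 2, ..., 28.
The cohomology groups are H^{2k}(P^14) = Z for k = 0,...,14, and 0 otherwise.
Euler characteristic = sum of Betti numbers = 1 per even-dimensional cohomology group.
chi(P^14) = 14 + 1 = 15

15


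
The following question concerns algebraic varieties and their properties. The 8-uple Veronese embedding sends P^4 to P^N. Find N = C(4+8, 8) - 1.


The Veronese embedding v_d: P^n -> P^N maps each point to all
degree-d monomials in n+1 homogeneous coordinates.
N = C(n+d, d) - 1
N = C(4+8, 8) - 1
N = C(12, 8) - 1
C(12, 8) = 495
N = 495 - 1 = 494

494


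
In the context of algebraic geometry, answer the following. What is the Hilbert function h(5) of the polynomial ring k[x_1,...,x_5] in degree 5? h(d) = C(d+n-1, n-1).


The Hilbert function for the polynomial ring in 5 variables is:
h(d) = C(d+n-1, n-1)
h(5) = C(5+5-1, 5-1) = C(9, 4)
= 9! / (4! * 5!)
= 126

126


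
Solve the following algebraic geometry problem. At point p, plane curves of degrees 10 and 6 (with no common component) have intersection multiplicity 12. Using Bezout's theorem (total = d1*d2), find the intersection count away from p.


By Bezout's theorem, the total intersection number is d1 * d2.
Total = 10 * 6 = 60
Intersection multiplicity at p = 12
Remaining intersections = 60 - 12 = 48

48


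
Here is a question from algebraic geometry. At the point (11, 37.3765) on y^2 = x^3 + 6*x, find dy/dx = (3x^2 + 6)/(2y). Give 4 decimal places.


Using implicit differentiation of y^2 = x^3 + 6*x:
2y * dy/dx = 3x^2 + 6
dy/dx = (3x^2 + 6)/(2y)
Numerator: 3*11^2 + 6 = 369
Denominator: 2*37.3765 = 74.753
dy/dx = 369/74.753 = 4.9363

4.9363


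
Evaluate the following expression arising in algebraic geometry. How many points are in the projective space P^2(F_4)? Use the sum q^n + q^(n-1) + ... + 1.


P^2(F_4) has (q^(n+1) - 1)/(q - 1) points.
= 4^2 + 4^1 + 4^0
= 16 + 4 + 1
= 21

21


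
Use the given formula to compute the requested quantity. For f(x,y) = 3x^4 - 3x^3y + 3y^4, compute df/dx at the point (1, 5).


df/dx = 4*3*x^3 + 3*(-3)*x^2*y
At (1,5): 4*3*1^3 + 3*(-3)*1^2*5
= 12 - 45
= -33

-33


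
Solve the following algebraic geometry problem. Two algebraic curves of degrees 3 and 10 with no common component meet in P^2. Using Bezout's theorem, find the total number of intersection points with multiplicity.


Bezout's theorem states the intersection count equals the product of degrees.
Intersection count = 3 * 10 = 30

30


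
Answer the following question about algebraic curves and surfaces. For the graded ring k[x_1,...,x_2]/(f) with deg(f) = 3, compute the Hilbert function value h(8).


For R = k[x_1,...,x_n]/(f) with f homogeneous of degree e:
The Hilbert series is (1 - t^e)/(1 - t)^n.
So h(d) = C(d+n-1, n-1) - C(d-e+n-1, n-1) for d >= e.
With n=2, e=3, d=8:
C(8+2-1, 2-1) = C(9, 1) = 9
C(8-3+2-1, 2-1) = C(6, 1) = 6
h(8) = 9 - 6 = 3

3


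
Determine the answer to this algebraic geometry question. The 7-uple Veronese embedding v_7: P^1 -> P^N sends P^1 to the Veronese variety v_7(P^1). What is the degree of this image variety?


The Veronese variety v_7(P^1) has degree d^r.
d^r = 7^1 = 7

7


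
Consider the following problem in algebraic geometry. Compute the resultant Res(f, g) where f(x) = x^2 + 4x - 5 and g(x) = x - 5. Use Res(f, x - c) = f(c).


For Res(f, x - c), we evaluate f at x = c.
f(5) = 5^2 + 4*5 - 5
= 25 + 20 - 5
= 45 - 5 = 40
Res(f, g) = 40

40


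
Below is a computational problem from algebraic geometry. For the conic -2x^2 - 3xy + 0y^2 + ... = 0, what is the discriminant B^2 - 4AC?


The discriminant of a conic Ax^2 + Bxy + Cy^2 + ... = 0 is B^2 - 4AC.
B^2 = (-3)^2 = 9
4AC = 4*(-2)*0 = 0
Discriminant = 9 + 0 = 9

9


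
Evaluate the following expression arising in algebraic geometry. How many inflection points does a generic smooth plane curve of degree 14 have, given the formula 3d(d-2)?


For a general smooth plane curve C of degree d, the inflection points are
the intersection of C with its Hessian curve, which has degree 3(d-2).
By Bezout, the total intersection number is d * 3(d-2) = 14 * 36 = 504.
For a general curve every flex is ordinary, so each contributes
multiplicity 1 to C·Hess(C), and the number of distinct inflection
points is 3d(d-2).
Inflection points = 3*14*(14-2) = 3*14*12 = 504

504


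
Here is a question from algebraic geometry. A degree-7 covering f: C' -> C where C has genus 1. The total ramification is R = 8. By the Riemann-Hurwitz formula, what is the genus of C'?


Riemann-Hurwitz formula: 2g' - 2 = d(2g - 2) + R
Given: d = 7, g = 1, R = 8
2g' - 2 = 7*(2*1 - 2) + 8
2g' - 2 = 7*0 + 8
2g' - 2 = 0 + 8 = 8
2g' = 10
g' = 5

5


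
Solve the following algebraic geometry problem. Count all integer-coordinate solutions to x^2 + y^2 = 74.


Systematically check integer values of x where x^2 <= 74.
For each valid x, check if 74 - x^2 is a perfect square.
x=5: 74 - 25 = 49, sqrt = 7 (valid)
x=7: 74 - 49 = 25, sqrt = 5 (valid)
Total integer solutions found: 8

8


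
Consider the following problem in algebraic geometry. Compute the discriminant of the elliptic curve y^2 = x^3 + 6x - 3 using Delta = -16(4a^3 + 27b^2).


Compute each component:
4a^3 = 4*6^3 = 4*216 = 864
27b^2 = 27*(-3)^2 = 27*9 = 243
4a^3 + 27b^2 = 864 + 243 = 1107
Delta = -16*1107 = -17712

-17712


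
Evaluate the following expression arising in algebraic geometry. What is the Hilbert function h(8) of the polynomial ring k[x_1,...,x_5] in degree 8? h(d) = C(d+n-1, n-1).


The Hilbert function for the polynomial ring in 5 variables is:
h(d) = C(d+n-1, n-1)
h(8) = C(8+5-1, 5-1) = C(12, 4)
= 12! / (4! * 8!)
= 495

495


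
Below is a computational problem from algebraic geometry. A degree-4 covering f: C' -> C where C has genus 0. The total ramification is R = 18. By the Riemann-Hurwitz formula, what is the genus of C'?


Riemann-Hurwitz formula: 2g' - 2 = d(2g - 2) + R
Given: d = 4, g = 0, R = 18
2g' - 2 = 4*(2*0 - 2) + 18
2g' - 2 = 4*(-2) + 18
2g' - 2 = -8 + 18 = 10
2g' = 12
g' = 6

6


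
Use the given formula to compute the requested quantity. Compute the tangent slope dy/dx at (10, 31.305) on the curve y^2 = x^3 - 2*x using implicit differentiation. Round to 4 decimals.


Using implicit differentiation of y^2 = x^3 - 2*x:
2y * dy/dx = 3x^2 - 2
dy/dx = (3x^2 - 2)/(2y)
Numerator: 3*10^2 - 2 = 298
Denominator: 2*31.305 = 62.61
dy/dx = 298/62.61 = 4.7596

4.7596


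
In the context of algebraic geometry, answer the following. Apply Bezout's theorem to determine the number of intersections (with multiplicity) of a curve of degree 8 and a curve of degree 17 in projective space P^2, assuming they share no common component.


Bezout's theorem states the intersection count equals the product of degrees.
Intersection count = 8 * 17 = 136

136


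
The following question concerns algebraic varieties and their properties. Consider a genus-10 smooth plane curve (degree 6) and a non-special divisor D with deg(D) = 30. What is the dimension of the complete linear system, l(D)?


First, compute the genus of a smooth plane curve of degree 6:
g = (d-1)(d-2)/2 = (6-1)(6-2)/2 = 10
For a non-special divisor D (i.e., h^1(D) = 0), Riemann-Roch gives:
l(D) = deg(D) - g + 1
Since deg(D) = 30 >= 2g - 1 = 19, D is non-special.
l(D) = 30 - 10 + 1 = 21

21


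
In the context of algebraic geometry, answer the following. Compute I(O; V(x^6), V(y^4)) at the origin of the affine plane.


The intersection multiplicity of V(x^a) and V(y^b) at the origin is:
I(O; V(x^6), V(y^4)) = dim_k(k[x,y]/(x^6, y^4))
A basis for k[x,y]/(x^6, y^4) is the set of monomials x^i * y^j
where 0 <= i < 6 and 0 <= j < 4.
The number of such monomials is 6 * 4 = 24

24


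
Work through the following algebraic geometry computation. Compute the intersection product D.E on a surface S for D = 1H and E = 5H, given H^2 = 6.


Using bilinearity of the intersection pairing on a surface S:
(aH).(bH) = ab * (H.H)
We have H^2 = 6.
D.E = (1H).(5H) = 1*5*6
= 5*6
= 30

30


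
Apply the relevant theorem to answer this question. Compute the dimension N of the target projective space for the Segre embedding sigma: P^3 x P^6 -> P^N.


The Segre embedding maps P^m x P^n into P^N via
all products of coordinates from each factor.
N = (m+1)(n+1) - 1
N = (3+1)(6+1) - 1
N = 4*7 - 1
N = 28 - 1 = 27

27


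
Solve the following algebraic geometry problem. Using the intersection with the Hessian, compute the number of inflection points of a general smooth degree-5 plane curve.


For a general smooth plane curve C of degree d, the inflection points are
the intersection of C with its Hessian curve, which has degree 3(d-2).
By Bezout, the total intersection number is d * 3(d-2) = 5 * 9 = 45.
For a general curve every flex is ordinary, so each contributes
multiplicity 1 to C·Hess(C), and the number of distinct inflection
points is 3d(d-2).
Inflection points = 3*5*(5-2) = 3*5*3 = 45

45


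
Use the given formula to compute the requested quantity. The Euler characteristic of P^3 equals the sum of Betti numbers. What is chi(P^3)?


The complex projective space P^3 has one cell in each even real dimension 0, 2, ..., 6.
The cohomology groups are H^{2k}(P^3) = Z for k = 0,...,3, and 0 otherwise.
Euler characteristic = sum of Betti numbers = 1 per even-dimensional cohomology group.
chi(P^3) = 3 + 1 = 4

4


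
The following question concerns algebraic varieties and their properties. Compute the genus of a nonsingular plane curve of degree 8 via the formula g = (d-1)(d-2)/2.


Using the genus formula for smooth plane curves:
g = (d-1)(d-2)/2
g = (8-1)(8-2)/2
g = 7*6/2
g = 42/2 = 21

21


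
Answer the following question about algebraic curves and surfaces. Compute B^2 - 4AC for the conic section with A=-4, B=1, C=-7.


The discriminant of a conic Ax^2 + Bxy + Cy^2 + ... = 0 is B^2 - 4AC.
B^2 = 1^2 = 1
4AC = 4*(-4)*(-7) = 112
Discriminant = 1 - 112 = -111

-111


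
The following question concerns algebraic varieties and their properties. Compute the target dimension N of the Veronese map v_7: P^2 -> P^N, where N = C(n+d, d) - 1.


The Veronese embedding v_d: P^n -> P^N maps each point to all
degree-d monomials in n+1 homogeneous coordinates.
N = C(n+d, d) - 1
N = C(2+7, 7) - 1
N = C(9, 7) - 1
C(9, 7) = 36
N = 36 - 1 = 35

35


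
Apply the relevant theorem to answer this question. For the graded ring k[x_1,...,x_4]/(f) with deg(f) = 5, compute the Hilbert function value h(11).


For R = k[x_1,...,x_n]/(f) with f homogeneous of degree e:
The Hilbert series is (1 - t^e)/(1 - t)^n.
So h(d) = C(d+n-1, n-1) - C(d-e+n-1, n-1) for d >= e.
With n=4, e=5, d=11:
C(11+4-1, 4-1) = C(14, 3) = 364
C(11-5+4-1, 4-1) = C(9, 3) = 84
h(11) = 364 - 84 = 280

280


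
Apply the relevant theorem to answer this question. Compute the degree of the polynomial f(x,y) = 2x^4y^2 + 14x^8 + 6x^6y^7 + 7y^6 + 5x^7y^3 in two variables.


Examine each term for its total degree (sum of exponents).
  Term '2x^4y^2' has total degree 4+2 = 6.
  Term '14x^8' has total degree 8+0 = 8.
  Term '6x^6y^7' has total degree 6+7 = 13.
  Term '7y^6' has total degree 0+6 = 6.
  Term '5x^7y^3' has total degree 7+3 = 10.
The maximum total degree among all terms is 13.

13


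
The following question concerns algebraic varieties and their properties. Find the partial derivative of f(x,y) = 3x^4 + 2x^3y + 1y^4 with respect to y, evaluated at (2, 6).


df/dy = 2*x^3 + 4*1*y^3
At (2,6): 2*2^3 + 4*1*6^3
= 16 + 864
= 880

880


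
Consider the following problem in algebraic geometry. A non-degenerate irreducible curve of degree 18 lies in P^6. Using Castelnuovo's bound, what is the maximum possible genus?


Castelnuovo's bound: write d - 1 = m(r-1) + epsilon with 0 <= epsilon < r-1.
d - 1 = 18 - 1 = 17
r - 1 = 6 - 1 = 5
17 = 3*5 + 2, so m = 3, epsilon = 2
pi(d, r) = m(m-1)(r-1)/2 + m*epsilon
= 3*2*5/2 + 3*2
= 30/2 + 6
= 15 + 6 = 21

21


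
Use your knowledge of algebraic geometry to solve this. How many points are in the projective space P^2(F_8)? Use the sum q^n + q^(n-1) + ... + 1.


P^2(F_8) has (q^(n+1) - 1)/(q - 1) points.
= 8^2 + 8^1 + 8^0
= 64 + 8 + 1
= 73

73


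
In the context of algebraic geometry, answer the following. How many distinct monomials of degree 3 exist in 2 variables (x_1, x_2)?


The number of degree-3 monomials in 2 variables is C(d+n-1, n-1).
= C(3+2-1, 2-1) = C(4, 1)
= 4

4


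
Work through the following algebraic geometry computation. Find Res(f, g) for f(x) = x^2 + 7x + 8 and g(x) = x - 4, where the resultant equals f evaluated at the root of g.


For Res(f, x - c), we evaluate f at x = c.
f(4) = 4^2 + 7*4 + 8
= 16 + 28 + 8
= 44 + 8 = 52
Res(f, g) = 52

52


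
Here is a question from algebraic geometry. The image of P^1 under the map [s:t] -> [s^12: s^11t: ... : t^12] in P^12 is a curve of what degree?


The rational normal curve in P^12 is the image of P^1 under the 12-uple Veronese.
A general hyperplane in P^12 pulls back to a degree-12 form on P^1, which has 12 zeros,
so the curve meets a general hyperplane in 12 points. Degree = 12.

12


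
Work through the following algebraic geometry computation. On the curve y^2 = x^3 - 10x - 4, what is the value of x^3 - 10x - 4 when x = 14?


Compute x^3 - 10x - 4 at x = 14:
x^3 = 14^3 = 2744
(-10)*x = (-10)*14 = -140
Sum: 2744 - 140 - 4 = 2600

2600


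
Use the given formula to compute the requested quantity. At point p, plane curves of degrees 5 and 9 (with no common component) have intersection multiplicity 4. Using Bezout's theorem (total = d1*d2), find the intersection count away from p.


By Bezout's theorem, the total intersection number is d1 * d2.
Total = 5 * 9 = 45
Intersection multiplicity at p = 4
Remaining intersections = 45 - 4 = 41

41


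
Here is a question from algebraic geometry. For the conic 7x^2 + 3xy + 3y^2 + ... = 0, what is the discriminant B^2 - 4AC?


The discriminant of a conic Ax^2 + Bxy + Cy^2 + ... = 0 is B^2 - 4AC.
B^2 = 3^2 = 9
4AC = 4*7*3 = 84
Discriminant = 9 - 84 = -75

-75


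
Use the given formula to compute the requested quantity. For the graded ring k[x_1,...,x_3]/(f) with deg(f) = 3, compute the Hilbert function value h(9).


For R = k[x_1,...,x_n]/(f) with f homogeneous of degree e:
The Hilbert series is (1 - t^e)/(1 - t)^n.
So h(d) = C(d+n-1, n-1) - C(d-e+n-1, n-1) for d >= e.
With n=3, e=3, d=9:
C(9+3-1, 3-1) = C(11, 2) = 55
C(9-3+3-1, 3-1) = C(8, 2) = 28
h(9) = 55 - 28 = 27

27


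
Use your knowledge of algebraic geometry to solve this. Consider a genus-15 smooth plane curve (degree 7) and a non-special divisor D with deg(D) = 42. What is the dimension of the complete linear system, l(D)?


First, compute the genus of a smooth plane curve of degree 7:
g = (d-1)(d-2)/2 = (7-1)(7-2)/2 = 15
For a non-special divisor D (i.e., h^1(D) = 0), Riemann-Roch gives:
l(D) = deg(D) - g + 1
Since deg(D) = 42 >= 2g - 1 = 29, D is non-special.
l(D) = 42 - 15 + 1 = 28

28
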